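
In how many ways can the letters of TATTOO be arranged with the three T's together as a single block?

Treat the 3 copies of T as a single block. The multiset to arrange is then {TTT, A, O, O}, 4 items in all.
That gives (4)!/(2!) = 12 arrangements.

12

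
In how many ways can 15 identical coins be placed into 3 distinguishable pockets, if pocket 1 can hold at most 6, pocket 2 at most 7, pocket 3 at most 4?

6

Ignoring the caps, the number of non-negative solutions to x_1+…+x_3 = 15 is C(17,2) = 136.
Subtract solutions that violate a single cap (substitute x_i' = x_i − (cap_i+1)): x_1 ≥ 7 gives C(10,2) = 45; x_2 ≥ 8 gives C(9,2) = 36; x_3 ≥ 5 gives C(12,2) = 66. Together 147.
Add back pairs where two caps are both exceeded: 1 + 10 + 6 = 17.
By inclusion–exclusion the count is 136 − 147 + 17 = 6.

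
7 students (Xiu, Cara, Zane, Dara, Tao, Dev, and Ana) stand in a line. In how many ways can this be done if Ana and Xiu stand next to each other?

1440

Treat {Ana, Xiu} as a single unit. There are 6 units to order, and the pair itself can be ordered 2 ways.
That gives 2 × 6! = 2 × 720 = 1440.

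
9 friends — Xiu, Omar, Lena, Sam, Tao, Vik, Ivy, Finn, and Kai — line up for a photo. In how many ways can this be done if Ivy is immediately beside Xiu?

Glue Ivy and Xiu into one block (2 internal orders), leaving 8 units to arrange in a row.
So the count is 2·(8)! = 80640.

80640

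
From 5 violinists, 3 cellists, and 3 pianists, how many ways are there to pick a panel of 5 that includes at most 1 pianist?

Split by how many pianists are chosen (0 through 1).
Sum: C(3,0)·C(8,5) + C(3,1)·C(8,4) = 56 + 210 = 266.

266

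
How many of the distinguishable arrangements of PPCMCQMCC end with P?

With the last slot taken by P, it remains to arrange the other 8 letters (PCMCQMCC).
Those 8 letters have C appearing 4 times and M appearing twice, giving (8)!/(4!·2!) = 840.

840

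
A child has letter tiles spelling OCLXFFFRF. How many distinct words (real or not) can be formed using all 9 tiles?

15120

Letter multiplicities in OCLXFFFRF: C×1, F×4, L×1, O×1, R×1, X×1.
Dividing 9! = 362880 by 4! = 24 for the repeated letters gives 15120.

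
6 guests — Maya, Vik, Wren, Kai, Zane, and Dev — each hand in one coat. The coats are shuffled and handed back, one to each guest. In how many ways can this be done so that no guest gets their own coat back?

265

Let Aᵢ be the assignments in which guest i gets their own coat. We want the size of the complement of A₁∪…∪A_6.
By inclusion–exclusion this is Σ_{j=0}^{6} (−1)^j C(6,j)·(6−j)!.
Computing: 720 − 720 + 360 − 120 + 30 − 6 + 1 = 265.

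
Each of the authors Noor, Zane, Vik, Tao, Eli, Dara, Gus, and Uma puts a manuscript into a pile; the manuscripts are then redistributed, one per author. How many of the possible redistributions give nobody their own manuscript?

14833

Count assignments avoiding every fixed point. For any j of the 8 authors fixed to their own manuscript, the other 8−j can be arranged in (8−j)! ways.
By inclusion–exclusion this is Σ_{j=0}^{8} (−1)^j C(8,j)·(8−j)!.
Computing: 40320 − 40320 + 20160 − 6720 + 1680 − 336 + 56 − 8 + 1 = 14833.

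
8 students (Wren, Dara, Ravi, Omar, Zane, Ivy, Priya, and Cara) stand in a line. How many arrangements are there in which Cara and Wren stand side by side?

10080

Treat {Cara, Wren} as a single unit. There are 7 units to order, and the pair itself can be ordered 2 ways.
So the count is 2·(7)! = 10080.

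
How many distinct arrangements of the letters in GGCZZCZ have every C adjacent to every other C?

60

Treat the 2 copies of C as a single block. The multiset to arrange is then {CC, G, G, Z, Z, Z}, 6 items in all.
That gives (6)!/(3!·2!) = 60 arrangements.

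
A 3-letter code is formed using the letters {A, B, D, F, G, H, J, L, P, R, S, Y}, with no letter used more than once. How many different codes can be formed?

1320

Choose and order 3 of the 12 symbols: the first letter has 12 options, the next 11, then 10.
That product is 12 × 11 × 10 = 1320.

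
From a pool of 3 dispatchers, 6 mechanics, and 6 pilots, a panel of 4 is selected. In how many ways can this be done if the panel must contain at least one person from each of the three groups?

Total 4-person selections from all 15: C(15,4) = 1365.
Subtract selections that omit an entire group: no dispatchers → C(12,4) = 495; no mechanics → C(9,4) = 126; no pilots → C(9,4) = 126.
Add back selections omitting two groups (i.e. drawn from a single group): C(3,4) + C(6,4) + C(6,4) = 30.
By inclusion–exclusion: 1365 − 747 + 30 = 648.

648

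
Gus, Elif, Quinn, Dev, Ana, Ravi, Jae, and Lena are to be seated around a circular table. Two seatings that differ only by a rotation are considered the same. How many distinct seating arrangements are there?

Seat Gus anywhere (absorbing the rotational symmetry), then permute the other 7: (7)! = 5040.

5040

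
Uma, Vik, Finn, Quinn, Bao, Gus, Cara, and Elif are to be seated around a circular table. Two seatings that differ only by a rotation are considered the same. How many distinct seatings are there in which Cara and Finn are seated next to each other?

Treat {Cara, Finn} as one unit (2 internal orders) and seat the resulting 7 units around the table: (6)! circular arrangements.
So 2 × (6)! = 2 × 720 = 1440.

1440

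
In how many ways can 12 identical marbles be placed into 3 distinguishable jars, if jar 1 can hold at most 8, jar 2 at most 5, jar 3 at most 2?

By stars and bars, unrestricted non-negative solutions to x_1+…+x_3 = 12 number C(12+2,2) = 91.
Subtract solutions that violate a single cap (substitute x_i' = x_i − (cap_i+1)): x_1 ≥ 9 gives C(5,2) = 10; x_2 ≥ 6 gives C(8,2) = 28; x_3 ≥ 3 gives C(11,2) = 55. Together 93.
Add back pairs where two caps are both exceeded: 0 + 1 + 10 = 11.
By inclusion–exclusion the count is 91 − 93 + 11 = 9.

9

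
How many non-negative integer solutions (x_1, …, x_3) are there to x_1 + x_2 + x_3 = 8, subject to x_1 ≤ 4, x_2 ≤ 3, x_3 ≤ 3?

By stars and bars, unrestricted non-negative solutions to x_1+…+x_3 = 8 number C(8+2,2) = 45.
Subtract solutions that violate a single cap (substitute x_i' = x_i − (cap_i+1)): x_1 ≥ 5 gives C(5,2) = 10; x_2 ≥ 4 gives C(6,2) = 15; x_3 ≥ 4 gives C(6,2) = 15. Together 40.
Add back pairs where two caps are both exceeded: 0 + 0 + 1 = 1.
By inclusion–exclusion the count is 45 − 40 + 1 = 6.

6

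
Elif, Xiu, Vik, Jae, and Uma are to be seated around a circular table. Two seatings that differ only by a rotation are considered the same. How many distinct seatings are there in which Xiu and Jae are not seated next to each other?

12

All circular seatings of 5 people number (4)! = 24.
Seatings with Xiu beside Jae: treat them as a block with 2 internal orders, giving 2 × (3)! = 12.
Subtracting, 24 − 12 = 12.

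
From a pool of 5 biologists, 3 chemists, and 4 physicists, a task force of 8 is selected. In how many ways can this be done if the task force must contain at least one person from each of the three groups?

485

With no constraint there are C(12,8) = 495 possible selections.
Subtract selections that omit an entire group: no biologists → C(7,8) = 0; no chemists → C(9,8) = 9; no physicists → C(8,8) = 1.
Add back selections omitting two groups (i.e. drawn from a single group): C(5,8) + C(3,8) + C(4,8) = 0.
By inclusion–exclusion: 495 − 10 + 0 = 485.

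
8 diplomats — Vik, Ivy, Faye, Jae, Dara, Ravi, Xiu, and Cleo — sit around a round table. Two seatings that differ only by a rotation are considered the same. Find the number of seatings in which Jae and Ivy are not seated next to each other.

3600

Without the restriction there are (7)! = 5040 seatings.
Seatings with Jae beside Ivy: treat them as a block with 2 internal orders, giving 2 × (6)! = 1440.
Subtracting, 5040 − 1440 = 3600.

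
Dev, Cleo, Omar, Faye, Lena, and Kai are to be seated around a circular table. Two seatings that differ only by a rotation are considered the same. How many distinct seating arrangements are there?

120

Fix one person's seat to break rotational symmetry; the remaining 5 people can be arranged in (5)! = 120 ways.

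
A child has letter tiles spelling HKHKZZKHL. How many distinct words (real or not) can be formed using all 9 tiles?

Letter multiplicities in HKHKZZKHL: H×3, K×3, L×1, Z×2.
So there are 9! / (3!·3!·2!) = 5040 distinguishable arrangements.

5040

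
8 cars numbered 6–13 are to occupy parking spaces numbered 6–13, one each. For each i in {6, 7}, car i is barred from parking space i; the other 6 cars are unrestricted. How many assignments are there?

30960

Let Aᵢ (for i ∈ {6, 7}) be the placements that put car i in its forbidden parking space. Any j of these fix j positions, leaving (8−j)! ways to fill the rest, and there are C(2,j) ways to pick which j.
By inclusion–exclusion, the number of valid placements is Σ_{j=0}^{2} (−1)^j C(2,j)·(8−j)!.
Computing: 40320 − 10080 + 720 = 30960.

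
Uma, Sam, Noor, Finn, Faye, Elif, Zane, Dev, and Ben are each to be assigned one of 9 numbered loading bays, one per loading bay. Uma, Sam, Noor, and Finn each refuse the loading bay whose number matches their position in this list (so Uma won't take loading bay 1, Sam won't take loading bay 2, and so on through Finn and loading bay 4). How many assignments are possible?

Let Aᵢ (for 1 ≤ i ≤ 4) be the placements that put person i in their forbidden loading bay. Any j of these fix j positions, leaving (9−j)! ways to fill the rest, and there are C(4,j) ways to pick which j.
By inclusion–exclusion, the number of valid placements is Σ_{j=0}^{4} (−1)^j C(4,j)·(9−j)!.
Computing: 362880 − 161280 + 30240 − 2880 + 120 = 229080.

229080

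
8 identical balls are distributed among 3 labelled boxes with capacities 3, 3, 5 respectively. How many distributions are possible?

10

By stars and bars, unrestricted non-negative solutions to x_1+…+x_3 = 8 number C(8+2,2) = 45.
Subtract solutions that violate a single cap (substitute x_i' = x_i − (cap_i+1)): x_1 ≥ 4 gives C(6,2) = 15; x_2 ≥ 4 gives C(6,2) = 15; x_3 ≥ 6 gives C(4,2) = 6. Together 36.
Add back pairs where two caps are both exceeded: 1 + 0 + 0 = 1.
By inclusion–exclusion the count is 45 − 36 + 1 = 10.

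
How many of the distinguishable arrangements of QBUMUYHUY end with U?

With the last slot taken by U, it remains to arrange the other 8 letters (QBMUYHUY).
Those 8 letters have U appearing twice and Y appearing twice, giving (8)!/(2!·2!) = 10080.

10080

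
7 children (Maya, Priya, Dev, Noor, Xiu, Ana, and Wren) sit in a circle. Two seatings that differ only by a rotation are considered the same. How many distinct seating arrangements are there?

Seat Maya anywhere (absorbing the rotational symmetry), then permute the other 6: (6)! = 720.

720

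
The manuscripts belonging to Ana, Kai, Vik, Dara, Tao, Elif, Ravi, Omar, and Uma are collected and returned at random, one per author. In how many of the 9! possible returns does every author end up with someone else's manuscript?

Let Aᵢ be the assignments in which author i gets their own manuscript. We want the size of the complement of A₁∪…∪A_9.
By inclusion–exclusion this is Σ_{j=0}^{9} (−1)^j C(9,j)·(9−j)!.
Computing: 362880 − 362880 + 181440 − 60480 + 15120 − 3024 + 504 − 72 + 9 − 1 = 133496.

133496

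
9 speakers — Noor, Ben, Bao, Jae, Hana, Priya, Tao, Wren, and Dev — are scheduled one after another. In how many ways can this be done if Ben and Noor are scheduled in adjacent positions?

80640

Place the 7 others and the Ben-Noor pair as 8 objects in a line; the pair has 2 internal arrangements.
That gives 2 × 8! = 2 × 40320 = 80640.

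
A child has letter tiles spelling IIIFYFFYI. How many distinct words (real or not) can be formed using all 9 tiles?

Letter multiplicities in IIIFYFFYI: F×3, I×4, Y×2.
Dividing 9! = 362880 by 4!·3!·2! = 288 for the repeated letters gives 1260.

1260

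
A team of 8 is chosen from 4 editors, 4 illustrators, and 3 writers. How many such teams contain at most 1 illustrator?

4

Split by how many illustrators are chosen (0 through 1).
Sum: C(4,0)·C(7,8) + C(4,1)·C(7,7) = 0 + 4 = 4.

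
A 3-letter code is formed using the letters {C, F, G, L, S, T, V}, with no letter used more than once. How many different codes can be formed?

210

Choose and order 3 of the 7 symbols: the first letter has 7 options, the next 6, then 5.
That product is 7 × 6 × 5 = 210.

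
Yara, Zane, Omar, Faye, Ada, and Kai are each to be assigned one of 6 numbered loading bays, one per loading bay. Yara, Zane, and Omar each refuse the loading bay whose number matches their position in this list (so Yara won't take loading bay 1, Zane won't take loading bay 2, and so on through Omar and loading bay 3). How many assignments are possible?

426

Let Aᵢ (for i ∈ {1, 2, 3}) be the placements that put person i in their forbidden loading bay. Any j of these fix j positions, leaving (6−j)! ways to fill the rest, and there are C(3,j) ways to pick which j.
By inclusion–exclusion, the number of valid placements is Σ_{j=0}^{3} (−1)^j C(3,j)·(6−j)!.
Computing: 720 − 360 + 72 − 6 = 426.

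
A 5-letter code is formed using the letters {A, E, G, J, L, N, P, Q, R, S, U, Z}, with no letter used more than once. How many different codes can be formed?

With no repetition, fill the 5 letters in order: 12 choices, then 11, down to 8.
12 × 11 × 10 × 9 × 8 = 95040.

95040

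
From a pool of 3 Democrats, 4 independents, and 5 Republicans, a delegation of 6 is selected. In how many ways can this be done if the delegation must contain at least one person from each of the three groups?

805

Unrestricted: C(12,6) = 924 ways to pick any 6 of the 12.
Selections missing a whole group: no Democrats → C(9,6) = 84; no independents → C(8,6) = 28; no Republicans → C(7,6) = 7.
Add back selections omitting two groups (i.e. drawn from a single group): C(3,6) + C(4,6) + C(5,6) = 0.
By inclusion–exclusion: 924 − 119 + 0 = 805.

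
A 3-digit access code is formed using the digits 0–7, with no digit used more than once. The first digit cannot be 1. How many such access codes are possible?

The first digit has 8−1 = 7 choices (anything except 1).
The remaining 2 digits are filled from the other 7 symbols without repetition: 7 × 6 = 42.
Total: 7 × 42 = 294.

294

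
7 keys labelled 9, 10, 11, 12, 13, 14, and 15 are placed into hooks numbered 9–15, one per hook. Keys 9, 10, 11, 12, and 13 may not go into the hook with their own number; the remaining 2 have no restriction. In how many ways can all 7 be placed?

2428

Let Aᵢ (for 9 ≤ i ≤ 13) be the placements that put key i in its forbidden hook. Any j of these fix j positions, leaving (7−j)! ways to fill the rest, and there are C(5,j) ways to pick which j.
By inclusion–exclusion, the number of valid placements is Σ_{j=0}^{5} (−1)^j C(5,j)·(7−j)!.
Computing: 5040 − 3600 + 1200 − 240 + 30 − 2 = 2428.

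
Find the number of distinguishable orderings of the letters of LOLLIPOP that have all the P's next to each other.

Treat the 2 copies of P as a single block. The multiset to arrange is then {PP, I, L, L, L, O, O}, 7 items in all.
That gives (7)!/(3!·2!) = 420 arrangements.

420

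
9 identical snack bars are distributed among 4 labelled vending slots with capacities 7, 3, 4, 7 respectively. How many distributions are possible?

Without the upper bounds there are C(12,3) = 220 ways to split 9 among 4 vending slots.
Subtract solutions that violate a single cap (substitute x_i' = x_i − (cap_i+1)): x_1 ≥ 8 gives C(4,3) = 4; x_2 ≥ 4 gives C(8,3) = 56; x_3 ≥ 5 gives C(7,3) = 35; x_4 ≥ 8 gives C(4,3) = 4. Together 99.
Add back pairs where two caps are both exceeded: 0 + 0 + 0 + 1 + 0 + 0 = 1.
By inclusion–exclusion the count is 220 − 99 + 1 = 122.

122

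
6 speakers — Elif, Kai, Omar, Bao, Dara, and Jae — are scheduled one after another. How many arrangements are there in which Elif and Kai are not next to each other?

Of the 6! = 720 arrangements, those with Elif and Kai adjacent number 2 × 5! = 240 (treat the pair as a block with 2 internal orders).
Complementary counting: 720 − 240 = 480.

480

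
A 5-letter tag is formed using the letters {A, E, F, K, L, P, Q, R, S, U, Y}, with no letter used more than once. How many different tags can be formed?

55440

This is a permutation of 5 out of 11: P(11,5) = 11!/6!.
11 × 10 × 9 × 8 × 7 = 55440.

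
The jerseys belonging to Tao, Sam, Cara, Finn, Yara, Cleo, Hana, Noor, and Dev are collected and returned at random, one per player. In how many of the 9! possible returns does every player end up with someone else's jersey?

Let Aᵢ be the assignments in which player i gets their old jersey. We want the size of the complement of A₁∪…∪A_9.
By inclusion–exclusion this is Σ_{j=0}^{9} (−1)^j C(9,j)·(9−j)!.
Computing: 362880 − 362880 + 181440 − 60480 + 15120 − 3024 + 504 − 72 + 9 − 1 = 133496.

133496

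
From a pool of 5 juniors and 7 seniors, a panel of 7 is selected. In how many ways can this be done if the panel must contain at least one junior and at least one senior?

Unrestricted: C(12,7) = 792 ways to pick any 7 of the 12.
Selections missing a whole group: no juniors → C(7,7) = 1; no seniors → C(5,7) = 0.
Both groups omitted at once is impossible, so 792 − 1 = 791.

791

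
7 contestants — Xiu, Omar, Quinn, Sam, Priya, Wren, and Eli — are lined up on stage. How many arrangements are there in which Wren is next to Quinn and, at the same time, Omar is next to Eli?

480

Treat {Wren,Quinn} as one block (2 orders) and {Omar,Eli} as another (2 orders).
That leaves 5 units to arrange: 2 × 2 × 5! = 4 × 120 = 480.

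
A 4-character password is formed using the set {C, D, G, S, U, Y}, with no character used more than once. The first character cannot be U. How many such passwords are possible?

300

The first character has 6−1 = 5 choices (anything except U).
The remaining 3 characters are filled from the other 5 symbols without repetition: 5 × 4 × 3 = 60.
Total: 5 × 60 = 300.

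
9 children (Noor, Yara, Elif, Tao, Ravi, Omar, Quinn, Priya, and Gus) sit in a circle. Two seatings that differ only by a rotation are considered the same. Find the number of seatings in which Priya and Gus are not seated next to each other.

Without the restriction there are (8)! = 40320 seatings.
Those with Priya next to Gus: fuse the pair into one unit and seat 8 units around a circle — 2·(7)! = 10080.
Subtracting, 40320 − 10080 = 30240.

30240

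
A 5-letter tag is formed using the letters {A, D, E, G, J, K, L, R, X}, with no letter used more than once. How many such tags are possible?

This is a permutation of 5 out of 9: P(9,5) = 9!/4!.
9 × 8 × 7 × 6 × 5 = 15120.

15120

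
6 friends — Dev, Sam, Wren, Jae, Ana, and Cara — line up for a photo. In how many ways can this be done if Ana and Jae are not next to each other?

There are 6! = 720 arrangements in all. If Ana and Jae are adjacent, merging them into one block gives 2·(5)! = 240 arrangements.
Complementary counting: 720 − 240 = 480.

480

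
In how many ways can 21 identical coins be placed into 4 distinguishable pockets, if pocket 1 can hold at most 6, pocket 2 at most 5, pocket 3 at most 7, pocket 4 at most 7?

By stars and bars, unrestricted non-negative solutions to x_1+…+x_4 = 21 number C(21+3,3) = 2024.
Subtract solutions that violate a single cap (substitute x_i' = x_i − (cap_i+1)): x_1 ≥ 7 gives C(17,3) = 680; x_2 ≥ 6 gives C(18,3) = 816; x_3 ≥ 8 gives C(16,3) = 560; x_4 ≥ 8 gives C(16,3) = 560. Together 2616.
Add back pairs where two caps are both exceeded: 165 + 84 + 84 + 120 + 120 + 56 = 629.
Subtract triples: 1 + 1 + 0 + 0 = 2.
By inclusion–exclusion the count is 2024 − 2616 + 629 − 2 = 35.

35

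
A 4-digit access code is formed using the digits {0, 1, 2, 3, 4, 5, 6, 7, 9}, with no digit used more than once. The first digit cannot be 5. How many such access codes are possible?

2688

The first digit has 9−1 = 8 choices (anything except 5).
The remaining 3 digits are filled from the other 8 symbols without repetition: 8 × 7 × 6 = 336.
Total: 8 × 336 = 2688.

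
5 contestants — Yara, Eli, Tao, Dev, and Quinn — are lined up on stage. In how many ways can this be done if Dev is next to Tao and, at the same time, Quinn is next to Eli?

24

Treat {Dev,Tao} as one block (2 orders) and {Quinn,Eli} as another (2 orders).
That leaves 3 units to arrange: 2 × 2 × 3! = 4 × 6 = 24.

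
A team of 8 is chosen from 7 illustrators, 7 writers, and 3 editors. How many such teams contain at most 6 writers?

Split by how many writers are chosen (0 through 6).
Sum: C(7,0)·C(10,8) + C(7,1)·C(10,7) + C(7,2)·C(10,6) + C(7,3)·C(10,5) + C(7,4)·C(10,4) + C(7,5)·C(10,3) + C(7,6)·C(10,2) = 45 + 840 + 4410 + 8820 + 7350 + 2520 + 315 = 24300.

24300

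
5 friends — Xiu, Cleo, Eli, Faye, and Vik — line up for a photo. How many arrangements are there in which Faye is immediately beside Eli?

Glue Faye and Eli into one block (2 internal orders), leaving 4 units to arrange in a row.
That gives 2 × 4! = 2 × 24 = 48.

48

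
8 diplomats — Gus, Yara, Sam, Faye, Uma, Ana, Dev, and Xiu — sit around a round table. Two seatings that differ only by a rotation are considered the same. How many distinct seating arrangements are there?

Around a circle, 8 distinct people have 8!/8 = (7)! = 5040 rotationally distinct seatings.

5040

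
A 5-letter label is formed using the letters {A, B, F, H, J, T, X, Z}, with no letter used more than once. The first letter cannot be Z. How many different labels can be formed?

5880

The first letter has 8−1 = 7 choices (anything except Z).
The remaining 4 letters are filled from the other 7 symbols without repetition: 7 × 6 × 5 × 4 = 840.
Total: 7 × 840 = 5880.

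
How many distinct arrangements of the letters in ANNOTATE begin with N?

With the first slot taken by N, it remains to arrange the other 7 letters (ANOTATE).
Those 7 letters have A appearing twice and T appearing twice, giving (7)!/(2!·2!) = 1260.

1260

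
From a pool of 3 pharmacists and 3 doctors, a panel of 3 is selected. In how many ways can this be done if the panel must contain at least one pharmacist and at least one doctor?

18

With no constraint there are C(6,3) = 20 possible selections.
Selections missing a whole group: no pharmacists → C(3,3) = 1; no doctors → C(3,3) = 1.
Both groups omitted at once is impossible, so 20 − 2 = 18.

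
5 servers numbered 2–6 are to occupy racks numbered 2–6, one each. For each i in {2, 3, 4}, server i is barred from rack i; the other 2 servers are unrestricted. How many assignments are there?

64

Let Aᵢ (for i ∈ {2, 3, 4}) be the placements that put server i in its forbidden rack. Any j of these fix j positions, leaving (5−j)! ways to fill the rest, and there are C(3,j) ways to pick which j.
By inclusion–exclusion, the number of valid placements is Σ_{j=0}^{3} (−1)^j C(3,j)·(5−j)!.
Computing: 120 − 72 + 18 − 2 = 64.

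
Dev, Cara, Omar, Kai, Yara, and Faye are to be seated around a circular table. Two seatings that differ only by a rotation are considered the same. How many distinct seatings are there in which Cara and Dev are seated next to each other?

48

Glue Cara and Dev into a block (2 internal orders). Seating 5 units around a circle gives (4)! arrangements.
So 2 × (4)! = 2 × 24 = 48.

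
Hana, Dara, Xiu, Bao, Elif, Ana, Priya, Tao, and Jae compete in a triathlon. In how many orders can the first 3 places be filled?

This is an ordered selection of 3 from 9: P(9,3).
That gives 9 × 8 × 7 = 504.

504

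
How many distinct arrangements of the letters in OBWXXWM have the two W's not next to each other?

There are 7!/(2!·2!) = 1260 arrangements of OBWXXWM in total.
If the two W's are adjacent, glue them into one block, leaving 6 items to arrange: (6)!/(2!) = 360 ways.
Subtracting, 1260 − 360 = 900 arrangements keep the W's apart.

900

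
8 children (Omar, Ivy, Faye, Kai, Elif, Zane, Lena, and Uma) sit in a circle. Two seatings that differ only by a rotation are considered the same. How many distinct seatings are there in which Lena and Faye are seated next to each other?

Glue Lena and Faye into a block (2 internal orders). Seating 7 units around a circle gives (6)! arrangements.
So 2 × (6)! = 2 × 720 = 1440.

1440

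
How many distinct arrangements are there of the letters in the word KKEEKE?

20

KKEEKE has 6 letters with E appearing 3 times and K appearing 3 times.
Dividing 6! = 720 by 3!·3! = 36 for the repeated letters gives 20.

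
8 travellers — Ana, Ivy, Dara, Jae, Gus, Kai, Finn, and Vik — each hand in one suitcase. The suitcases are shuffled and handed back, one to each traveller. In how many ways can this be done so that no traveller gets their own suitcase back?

14833

Let Aᵢ be the assignments in which traveller i gets their own suitcase. We want the size of the complement of A₁∪…∪A_8.
By inclusion–exclusion this is Σ_{j=0}^{8} (−1)^j C(8,j)·(8−j)!.
Computing: 40320 − 40320 + 20160 − 6720 + 1680 − 336 + 56 − 8 + 1 = 14833.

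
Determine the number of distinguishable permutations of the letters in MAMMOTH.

840

Letter multiplicities in MAMMOTH: A×1, H×1, M×3, O×1, T×1.
The number of distinct arrangements is 7!/(3!) = 5040/6 = 840.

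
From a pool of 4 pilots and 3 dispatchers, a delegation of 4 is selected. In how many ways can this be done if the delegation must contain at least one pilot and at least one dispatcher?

34

Total 4-person selections from all 7: C(7,4) = 35.
Selections missing a whole group: no pilots → C(3,4) = 0; no dispatchers → C(4,4) = 1.
Both groups omitted at once is impossible, so 35 − 1 = 34.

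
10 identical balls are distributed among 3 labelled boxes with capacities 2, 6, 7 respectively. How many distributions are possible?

By stars and bars, unrestricted non-negative solutions to x_1+…+x_3 = 10 number C(10+2,2) = 66.
Subtract solutions that violate a single cap (substitute x_i' = x_i − (cap_i+1)): x_1 ≥ 3 gives C(9,2) = 36; x_2 ≥ 7 gives C(5,2) = 10; x_3 ≥ 8 gives C(4,2) = 6. Together 52.
Add back pairs where two caps are both exceeded: 1 + 0 + 0 = 1.
By inclusion–exclusion the count is 66 − 52 + 1 = 15.

15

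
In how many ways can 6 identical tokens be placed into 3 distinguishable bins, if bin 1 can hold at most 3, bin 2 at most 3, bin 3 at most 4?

13

Without the upper bounds there are C(8,2) = 28 ways to split 6 among 3 bins.
Subtract solutions that violate a single cap (substitute x_i' = x_i − (cap_i+1)): x_1 ≥ 4 gives C(4,2) = 6; x_2 ≥ 4 gives C(4,2) = 6; x_3 ≥ 5 gives C(3,2) = 3. Together 15.
No two caps can be exceeded simultaneously, so the pair terms are all 0.
By inclusion–exclusion the count is 28 − 15 + 0 = 13.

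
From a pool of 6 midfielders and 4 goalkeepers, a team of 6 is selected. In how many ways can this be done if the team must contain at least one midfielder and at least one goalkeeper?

With no constraint there are C(10,6) = 210 possible selections.
Selections missing a whole group: no midfielders → C(4,6) = 0; no goalkeepers → C(6,6) = 1.
Both groups omitted at once is impossible, so 210 − 1 = 209.

209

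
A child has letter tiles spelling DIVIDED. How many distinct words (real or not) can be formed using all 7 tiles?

Letter multiplicities in DIVIDED: D×3, E×1, I×2, V×1.
The number of distinct arrangements is 7!/(3!·2!) = 5040/12 = 420.

420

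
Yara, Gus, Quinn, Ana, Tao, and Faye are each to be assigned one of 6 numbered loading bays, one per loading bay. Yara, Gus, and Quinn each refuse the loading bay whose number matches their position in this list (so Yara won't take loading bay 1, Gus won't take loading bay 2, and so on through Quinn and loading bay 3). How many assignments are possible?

426

Let Aᵢ (for i ∈ {1, 2, 3}) be the placements that put person i in their forbidden loading bay. Any j of these fix j positions, leaving (6−j)! ways to fill the rest, and there are C(3,j) ways to pick which j.
By inclusion–exclusion, the number of valid placements is Σ_{j=0}^{3} (−1)^j C(3,j)·(6−j)!.
Computing: 720 − 360 + 72 − 6 = 426.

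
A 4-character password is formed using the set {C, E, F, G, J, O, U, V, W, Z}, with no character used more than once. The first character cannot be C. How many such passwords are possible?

4536

The first character has 10−1 = 9 choices (anything except C).
The remaining 3 characters are filled from the other 9 symbols without repetition: 9 × 8 × 7 = 504.
Total: 9 × 504 = 4536.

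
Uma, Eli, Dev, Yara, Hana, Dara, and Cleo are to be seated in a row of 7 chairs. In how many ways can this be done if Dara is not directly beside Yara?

3600

There are 7! = 5040 arrangements in all. If Dara and Yara are adjacent, merging them into one block gives 2·(6)! = 1440 arrangements.
So 5040 − 1440 = 3600 arrangements keep them apart.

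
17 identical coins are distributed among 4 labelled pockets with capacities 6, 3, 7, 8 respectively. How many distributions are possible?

99

By stars and bars, unrestricted non-negative solutions to x_1+…+x_4 = 17 number C(17+3,3) = 1140.
Subtract solutions that violate a single cap (substitute x_i' = x_i − (cap_i+1)): x_1 ≥ 7 gives C(13,3) = 286; x_2 ≥ 4 gives C(16,3) = 560; x_3 ≥ 8 gives C(12,3) = 220; x_4 ≥ 9 gives C(11,3) = 165. Together 1231.
Add back pairs where two caps are both exceeded: 84 + 10 + 4 + 56 + 35 + 1 = 190.
By inclusion–exclusion the count is 1140 − 1231 + 190 = 99.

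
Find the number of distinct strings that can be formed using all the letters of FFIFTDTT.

1120

Letter multiplicities in FFIFTDTT: D×1, F×3, I×1, T×3.
So there are 8! / (3!·3!) = 1120 distinguishable arrangements.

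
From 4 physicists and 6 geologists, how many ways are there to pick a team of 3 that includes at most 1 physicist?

Split by how many physicists are chosen (0 through 1).
Sum: C(4,0)·C(6,3) + C(4,1)·C(6,2) = 20 + 60 = 80.

80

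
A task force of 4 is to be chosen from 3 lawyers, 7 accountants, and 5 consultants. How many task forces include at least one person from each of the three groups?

Unrestricted: C(15,4) = 1365 ways to pick any 4 of the 15.
Subtract selections that omit an entire group: no lawyers → C(12,4) = 495; no accountants → C(8,4) = 70; no consultants → C(10,4) = 210.
Add back selections omitting two groups (i.e. drawn from a single group): C(3,4) + C(7,4) + C(5,4) = 40.
By inclusion–exclusion: 1365 − 775 + 40 = 630.

630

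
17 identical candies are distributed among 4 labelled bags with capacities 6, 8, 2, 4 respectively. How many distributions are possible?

Ignoring the caps, the number of non-negative solutions to x_1+…+x_4 = 17 is C(20,3) = 1140.
Subtract solutions that violate a single cap (substitute x_i' = x_i − (cap_i+1)): x_1 ≥ 7 gives C(13,3) = 286; x_2 ≥ 9 gives C(11,3) = 165; x_3 ≥ 3 gives C(17,3) = 680; x_4 ≥ 5 gives C(15,3) = 455. Together 1586.
Add back pairs where two caps are both exceeded: 4 + 120 + 56 + 56 + 20 + 220 = 476.
Subtract triples: 0 + 0 + 10 + 1 = 11.
By inclusion–exclusion the count is 1140 − 1586 + 476 − 11 = 19.

19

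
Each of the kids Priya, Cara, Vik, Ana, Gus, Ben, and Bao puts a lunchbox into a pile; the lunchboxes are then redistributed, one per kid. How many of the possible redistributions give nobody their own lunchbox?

Let Aᵢ be the assignments in which kid i gets their own lunchbox. We want the size of the complement of A₁∪…∪A_7.
By inclusion–exclusion this is Σ_{j=0}^{7} (−1)^j C(7,j)·(7−j)!.
Computing: 5040 − 5040 + 2520 − 840 + 210 − 42 + 7 − 1 = 1854.

1854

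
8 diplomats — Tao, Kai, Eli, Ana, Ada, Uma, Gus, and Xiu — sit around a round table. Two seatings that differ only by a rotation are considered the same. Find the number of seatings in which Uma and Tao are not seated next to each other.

3600

Without the restriction there are (7)! = 5040 seatings.
Those with Uma next to Tao: fuse the pair into one unit and seat 7 units around a circle — 2·(6)! = 1440.
Subtracting, 5040 − 1440 = 3600.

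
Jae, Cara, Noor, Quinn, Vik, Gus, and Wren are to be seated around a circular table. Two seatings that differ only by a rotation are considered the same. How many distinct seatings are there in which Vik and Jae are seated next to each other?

Treat {Vik, Jae} as one unit (2 internal orders) and seat the resulting 6 units around the table: (5)! circular arrangements.
So 2 × (5)! = 2 × 120 = 240.

240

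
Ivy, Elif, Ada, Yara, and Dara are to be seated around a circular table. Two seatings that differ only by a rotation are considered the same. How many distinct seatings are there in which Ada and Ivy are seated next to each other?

Treat {Ada, Ivy} as one unit (2 internal orders) and seat the resulting 4 units around the table: (3)! circular arrangements.
So 2 × (3)! = 2 × 6 = 12.

12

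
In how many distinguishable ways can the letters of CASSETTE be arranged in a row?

Letter multiplicities in CASSETTE: A×1, C×1, E×2, S×2, T×2.
So there are 8! / (2!·2!·2!) = 5040 distinguishable arrangements.

5040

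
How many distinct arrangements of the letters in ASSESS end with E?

With the last slot taken by E, it remains to arrange the other 5 letters (ASSSS).
Those 5 letters have S appearing 4 times, giving (5)!/(4!) = 5.

5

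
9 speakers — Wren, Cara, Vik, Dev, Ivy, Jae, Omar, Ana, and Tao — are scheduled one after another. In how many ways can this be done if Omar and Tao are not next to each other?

There are 9! = 362880 arrangements in all. If Omar and Tao are adjacent, merging them into one block gives 2·(8)! = 80640 arrangements.
So 362880 − 80640 = 282240 arrangements keep them apart.

282240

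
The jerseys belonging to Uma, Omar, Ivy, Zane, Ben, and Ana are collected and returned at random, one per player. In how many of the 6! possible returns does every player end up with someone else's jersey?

Count assignments avoiding every fixed point. For any j of the 6 players fixed to their old jersey, the other 6−j can be arranged in (6−j)! ways.
By inclusion–exclusion this is Σ_{j=0}^{6} (−1)^j C(6,j)·(6−j)!.
Computing: 720 − 720 + 360 − 120 + 30 − 6 + 1 = 265.

265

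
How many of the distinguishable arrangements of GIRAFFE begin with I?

360

With the first slot taken by I, it remains to arrange the other 6 letters (GRAFFE).
Those 6 letters have F appearing twice, giving (6)!/(2!) = 360.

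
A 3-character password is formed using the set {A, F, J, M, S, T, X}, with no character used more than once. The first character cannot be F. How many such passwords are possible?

The first character has 7−1 = 6 choices (anything except F).
The remaining 2 characters are filled from the other 6 symbols without repetition: 6 × 5 = 30.
Total: 6 × 30 = 180.

180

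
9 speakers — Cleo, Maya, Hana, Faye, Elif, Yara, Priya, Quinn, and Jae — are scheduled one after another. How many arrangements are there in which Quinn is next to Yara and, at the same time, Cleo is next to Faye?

20160

Treat {Quinn,Yara} as one block (2 orders) and {Cleo,Faye} as another (2 orders).
That leaves 7 units to arrange: 2 × 2 × 7! = 4 × 5040 = 20160.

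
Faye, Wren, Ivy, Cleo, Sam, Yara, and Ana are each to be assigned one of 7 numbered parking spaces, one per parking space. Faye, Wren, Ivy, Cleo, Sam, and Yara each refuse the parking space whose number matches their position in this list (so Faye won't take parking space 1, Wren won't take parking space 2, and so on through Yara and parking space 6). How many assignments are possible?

Let Aᵢ (for 1 ≤ i ≤ 6) be the placements that put person i in their forbidden parking space. Any j of these fix j positions, leaving (7−j)! ways to fill the rest, and there are C(6,j) ways to pick which j.
By inclusion–exclusion, the number of valid placements is Σ_{j=0}^{6} (−1)^j C(6,j)·(7−j)!.
Computing: 5040 − 4320 + 1800 − 480 + 90 − 12 + 1 = 2119.

2119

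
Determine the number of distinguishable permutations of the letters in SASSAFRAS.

Letter multiplicities in SASSAFRAS: A×3, F×1, R×1, S×4.
Dividing 9! = 362880 by 4!·3! = 144 for the repeated letters gives 2520.

2520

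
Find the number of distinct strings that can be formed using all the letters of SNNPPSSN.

560

The 8 letters of SNNPPSSN have repeats: N appearing 3 times, P appearing twice, and S appearing 3 times.
Dividing 8! = 40320 by 3!·3!·2! = 72 for the repeated letters gives 560.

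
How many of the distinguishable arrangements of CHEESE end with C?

Fix C in the last position and arrange the remaining 5 letters.
Those 5 letters have E appearing 3 times, giving (5)!/(3!) = 20.

20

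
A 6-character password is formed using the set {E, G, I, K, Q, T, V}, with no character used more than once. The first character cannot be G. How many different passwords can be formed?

4320

The first character has 7−1 = 6 choices (anything except G).
The remaining 5 characters are filled from the other 6 symbols without repetition: 6 × 5 × 4 × 3 × 2 = 720.
Total: 6 × 720 = 4320.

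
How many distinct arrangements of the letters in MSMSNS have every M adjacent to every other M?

20

Treat the 2 copies of M as a single block. The multiset to arrange is then {MM, N, S, S, S}, 5 items in all.
That gives (5)!/(3!) = 20 arrangements.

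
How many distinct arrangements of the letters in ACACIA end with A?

With the last slot taken by A, it remains to arrange the other 5 letters (CACIA).
Those 5 letters have A appearing twice and C appearing twice, giving (5)!/(2!·2!) = 30.

30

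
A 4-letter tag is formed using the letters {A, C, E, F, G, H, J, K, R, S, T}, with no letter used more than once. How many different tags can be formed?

This is a permutation of 4 out of 11: P(11,4) = 11!/7!.
11 × 10 × 9 × 8 = 7920.

7920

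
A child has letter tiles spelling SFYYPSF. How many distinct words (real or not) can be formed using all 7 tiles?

630

The 7 letters of SFYYPSF have repeats: F appearing twice, S appearing twice, and Y appearing twice.
The number of distinct arrangements is 7!/(2!·2!·2!) = 5040/8 = 630.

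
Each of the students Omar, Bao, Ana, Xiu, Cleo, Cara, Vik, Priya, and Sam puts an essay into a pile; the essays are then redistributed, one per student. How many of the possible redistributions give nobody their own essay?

Count assignments avoiding every fixed point. For any j of the 9 students fixed to their own essay, the other 9−j can be arranged in (9−j)! ways.
By inclusion–exclusion this is Σ_{j=0}^{9} (−1)^j C(9,j)·(9−j)!.
Computing: 362880 − 362880 + 181440 − 60480 + 15120 − 3024 + 504 − 72 + 9 − 1 = 133496.

133496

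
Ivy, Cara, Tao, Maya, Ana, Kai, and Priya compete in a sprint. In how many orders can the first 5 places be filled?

2520

This is an ordered selection of 5 from 7: P(7,5).
That gives 7 × 6 × 5 × 4 × 3 = 2520.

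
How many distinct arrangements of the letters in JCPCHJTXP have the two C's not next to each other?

35280

There are 9!/(2!·2!·2!) = 45360 arrangements of JCPCHJTXP in total.
If the two C's are adjacent, glue them into one block, leaving 8 items to arrange: (8)!/(2!·2!) = 10080 ways.
Hence 45360 − 10080 = 35280.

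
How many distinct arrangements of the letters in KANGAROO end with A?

Fix A in the last position and arrange the remaining 7 letters.
Those 7 letters have O appearing twice, giving (7)!/(2!) = 2520.

2520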